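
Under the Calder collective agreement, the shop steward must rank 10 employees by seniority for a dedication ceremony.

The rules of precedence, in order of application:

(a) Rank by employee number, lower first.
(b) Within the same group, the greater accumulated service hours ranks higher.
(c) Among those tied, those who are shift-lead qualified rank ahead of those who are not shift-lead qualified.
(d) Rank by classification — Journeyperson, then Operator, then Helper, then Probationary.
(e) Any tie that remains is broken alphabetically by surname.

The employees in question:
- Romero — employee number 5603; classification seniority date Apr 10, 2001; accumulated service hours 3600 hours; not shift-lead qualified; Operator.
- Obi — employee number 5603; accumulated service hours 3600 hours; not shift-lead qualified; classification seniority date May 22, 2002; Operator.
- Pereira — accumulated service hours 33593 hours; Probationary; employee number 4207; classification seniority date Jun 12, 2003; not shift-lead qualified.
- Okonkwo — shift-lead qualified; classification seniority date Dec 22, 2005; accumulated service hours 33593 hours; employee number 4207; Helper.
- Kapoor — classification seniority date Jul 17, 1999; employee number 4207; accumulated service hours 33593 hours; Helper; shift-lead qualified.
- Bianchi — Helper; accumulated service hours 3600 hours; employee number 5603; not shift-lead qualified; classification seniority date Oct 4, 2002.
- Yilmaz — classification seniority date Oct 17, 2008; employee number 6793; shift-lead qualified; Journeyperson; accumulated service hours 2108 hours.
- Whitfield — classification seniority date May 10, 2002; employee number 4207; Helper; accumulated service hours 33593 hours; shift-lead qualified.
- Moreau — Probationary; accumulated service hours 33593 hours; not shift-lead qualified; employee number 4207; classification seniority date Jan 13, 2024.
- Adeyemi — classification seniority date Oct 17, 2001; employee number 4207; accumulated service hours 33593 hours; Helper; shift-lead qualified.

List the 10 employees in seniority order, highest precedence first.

Adeyemi, Kapoor, Okonkwo, Whitfield, Moreau, Pereira, Obi, Romero, Bianchi, Yilmaz

By employee number (lower first): Adeyemi, Kapoor, Okonkwo, Whitfield, Moreau and Pereira (each 4207); then Obi, Romero and Bianchi (each 5603); then Yilmaz (6793).
Adeyemi, Kapoor, Okonkwo, Whitfield, Moreau and Pereira all have accumulated service hours 33593 hours, so the next rule applies.
Among Adeyemi, Kapoor, Okonkwo, Whitfield, Moreau and Pereira, shift-lead qualified before not shift-lead qualified: Adeyemi, Kapoor, Okonkwo and Whitfield (shift-lead qualified) before Moreau and Pereira (not shift-lead qualified).
Adeyemi, Kapoor, Okonkwo and Whitfield are each Helper, so the next rule applies.
Among Adeyemi, Kapoor, Okonkwo and Whitfield, alphabetically by surname: Adeyemi before Kapoor before Okonkwo before Whitfield.
Moreau and Pereira are each Probationary, so the next rule applies.
Among Moreau and Pereira, alphabetically by surname: Moreau before Pereira.
Obi, Romero and Bianchi all have accumulated service hours 3600 hours, so the next rule applies.
Obi, Romero and Bianchi are each not shift-lead qualified, so the next rule applies.
Among Obi, Romero and Bianchi, by classification: Obi and Romero (Operator) before Bianchi (Helper).
Among Obi and Romero, alphabetically by surname: Obi before Romero.
Full order: Adeyemi, Kapoor, Okonkwo, Whitfield, Moreau, Pereira, Obi, Romero, Bianchi, Yilmaz.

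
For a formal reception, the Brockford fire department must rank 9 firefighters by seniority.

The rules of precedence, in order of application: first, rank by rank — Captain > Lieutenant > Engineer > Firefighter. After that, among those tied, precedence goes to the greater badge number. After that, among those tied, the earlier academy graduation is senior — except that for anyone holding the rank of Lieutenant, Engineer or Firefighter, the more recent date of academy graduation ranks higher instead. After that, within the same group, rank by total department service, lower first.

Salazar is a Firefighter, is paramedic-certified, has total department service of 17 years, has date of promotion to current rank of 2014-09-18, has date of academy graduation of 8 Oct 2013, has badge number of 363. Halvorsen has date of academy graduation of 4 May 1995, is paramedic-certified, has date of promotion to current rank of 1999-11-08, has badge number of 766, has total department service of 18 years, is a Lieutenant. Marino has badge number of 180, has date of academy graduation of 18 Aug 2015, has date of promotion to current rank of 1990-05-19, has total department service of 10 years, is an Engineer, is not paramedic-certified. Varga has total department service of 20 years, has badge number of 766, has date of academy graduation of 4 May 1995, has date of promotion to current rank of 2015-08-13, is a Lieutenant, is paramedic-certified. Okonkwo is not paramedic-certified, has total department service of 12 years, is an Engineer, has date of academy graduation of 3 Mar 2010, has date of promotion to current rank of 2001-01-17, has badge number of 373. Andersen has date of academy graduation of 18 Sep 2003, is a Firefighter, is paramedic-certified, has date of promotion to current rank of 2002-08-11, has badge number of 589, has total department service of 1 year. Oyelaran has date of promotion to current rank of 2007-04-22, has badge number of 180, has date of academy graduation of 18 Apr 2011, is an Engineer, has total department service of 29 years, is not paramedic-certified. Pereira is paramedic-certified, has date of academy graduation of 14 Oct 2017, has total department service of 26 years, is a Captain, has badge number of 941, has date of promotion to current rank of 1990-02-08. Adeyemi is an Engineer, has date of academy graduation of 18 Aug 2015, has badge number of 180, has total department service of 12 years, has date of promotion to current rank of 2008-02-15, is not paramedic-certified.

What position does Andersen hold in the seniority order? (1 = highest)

By rank: Pereira (Captain); then Halvorsen and Varga (Lieutenant); then Okonkwo, Marino, Adeyemi and Oyelaran (Engineer); then Andersen and Salazar (Firefighter).
Halvorsen and Varga both have badge number 766, so the next rule applies.
Halvorsen and Varga both have date of academy graduation 4 May 1995, so the next rule applies.
Among Halvorsen and Varga, by total department service (lower first): Halvorsen (18 years) before Varga (20 years).
Among Okonkwo, Marino, Adeyemi and Oyelaran, by badge number (higher first): Okonkwo (373) before Marino, Adeyemi and Oyelaran (180).
Among Marino, Adeyemi and Oyelaran, by date of academy graduation (later first) (reversed rule for this group): Marino and Adeyemi (18 Aug 2015) before Oyelaran (18 Apr 2011).
Among Marino and Adeyemi, by total department service (lower first): Marino (10 years) before Adeyemi (12 years).
Among Andersen and Salazar, by badge number (higher first): Andersen (589) before Salazar (363).
Order: Pereira, Halvorsen, Varga, Okonkwo, Marino, Adeyemi, Oyelaran, Andersen, Salazar. So position 8.

8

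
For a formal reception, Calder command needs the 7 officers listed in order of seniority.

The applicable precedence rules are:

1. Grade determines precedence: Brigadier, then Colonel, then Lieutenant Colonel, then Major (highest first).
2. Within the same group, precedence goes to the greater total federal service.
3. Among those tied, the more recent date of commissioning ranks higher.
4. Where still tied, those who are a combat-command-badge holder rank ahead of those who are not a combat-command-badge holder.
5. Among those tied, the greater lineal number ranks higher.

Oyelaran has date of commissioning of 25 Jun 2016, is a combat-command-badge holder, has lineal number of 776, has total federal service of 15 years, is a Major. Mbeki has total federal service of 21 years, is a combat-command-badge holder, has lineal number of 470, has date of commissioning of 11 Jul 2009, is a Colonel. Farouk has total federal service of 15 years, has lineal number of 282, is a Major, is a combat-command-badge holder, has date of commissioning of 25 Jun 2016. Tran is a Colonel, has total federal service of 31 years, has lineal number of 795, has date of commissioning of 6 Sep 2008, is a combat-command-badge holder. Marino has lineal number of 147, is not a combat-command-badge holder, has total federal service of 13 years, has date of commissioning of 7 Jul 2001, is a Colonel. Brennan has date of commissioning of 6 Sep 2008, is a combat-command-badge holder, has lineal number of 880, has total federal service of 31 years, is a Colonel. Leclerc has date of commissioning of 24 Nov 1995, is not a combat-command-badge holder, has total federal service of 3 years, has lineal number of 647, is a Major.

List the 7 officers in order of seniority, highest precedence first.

By grade: Brennan, Tran, Mbeki and Marino (Colonel); then Oyelaran, Farouk and Leclerc (Major).
Among Brennan, Tran, Mbeki and Marino, by total federal service (higher first): Brennan and Tran (31 years) before Mbeki (21 years) before Marino (13 years).
Brennan and Tran both have date of commissioning 6 Sep 2008, so the next rule applies.
Brennan and Tran are each a combat-command-badge holder, so the next rule applies.
Among Brennan and Tran, by lineal number (higher first): Brennan (880) before Tran (795).
Among Oyelaran, Farouk and Leclerc, by total federal service (higher first): Oyelaran and Farouk (15 years) before Leclerc (3 years).
Oyelaran and Farouk both have date of commissioning 25 Jun 2016, so the next rule applies.
Oyelaran and Farouk are each a combat-command-badge holder, so the next rule applies.
Among Oyelaran and Farouk, by lineal number (higher first): Oyelaran (776) before Farouk (282).
Full order: Brennan, Tran, Mbeki, Marino, Oyelaran, Farouk, Leclerc.

Brennan, Tran, Mbeki, Marino, Oyelaran, Farouk, Leclerc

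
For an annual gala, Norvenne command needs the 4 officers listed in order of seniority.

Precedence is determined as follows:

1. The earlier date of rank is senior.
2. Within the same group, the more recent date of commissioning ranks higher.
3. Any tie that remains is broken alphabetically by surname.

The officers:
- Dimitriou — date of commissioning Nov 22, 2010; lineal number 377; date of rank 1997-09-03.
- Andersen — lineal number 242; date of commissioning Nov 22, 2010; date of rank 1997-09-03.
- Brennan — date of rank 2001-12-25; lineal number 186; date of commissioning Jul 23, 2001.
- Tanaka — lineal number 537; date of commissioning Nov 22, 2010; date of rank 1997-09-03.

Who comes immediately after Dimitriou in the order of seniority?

By date of rank (earlier first): Andersen, Dimitriou and Tanaka (each 1997-09-03); then Brennan (2001-12-25).
Andersen, Dimitriou and Tanaka all have date of commissioning Nov 22, 2010, so the next rule applies.
Among Andersen, Dimitriou and Tanaka, alphabetically by surname: Andersen before Dimitriou before Tanaka.
Order: Andersen, Dimitriou, Tanaka, Brennan.

Tanaka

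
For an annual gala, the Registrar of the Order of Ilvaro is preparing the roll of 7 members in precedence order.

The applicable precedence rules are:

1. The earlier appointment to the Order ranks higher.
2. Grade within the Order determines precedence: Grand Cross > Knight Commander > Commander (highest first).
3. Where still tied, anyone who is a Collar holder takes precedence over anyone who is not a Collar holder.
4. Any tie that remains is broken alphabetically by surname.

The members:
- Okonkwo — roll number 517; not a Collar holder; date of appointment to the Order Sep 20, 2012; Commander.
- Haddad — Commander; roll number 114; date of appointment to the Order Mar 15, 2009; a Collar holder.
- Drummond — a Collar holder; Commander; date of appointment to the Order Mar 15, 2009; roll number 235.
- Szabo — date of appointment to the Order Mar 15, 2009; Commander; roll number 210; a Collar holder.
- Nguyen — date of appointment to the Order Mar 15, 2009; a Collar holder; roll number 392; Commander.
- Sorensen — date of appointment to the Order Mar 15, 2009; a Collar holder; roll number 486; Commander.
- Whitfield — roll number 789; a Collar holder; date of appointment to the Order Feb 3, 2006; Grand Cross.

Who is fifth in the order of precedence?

By date of appointment to the Order (earlier first): Whitfield (Feb 3, 2006); then Drummond, Haddad, Nguyen, Sorensen and Szabo (each Mar 15, 2009); then Okonkwo (Sep 20, 2012).
Drummond, Haddad, Nguyen, Sorensen and Szabo are each Commander, so the next rule applies.
Drummond, Haddad, Nguyen, Sorensen and Szabo are each a Collar holder, so the next rule applies.
Among Drummond, Haddad, Nguyen, Sorensen and Szabo, alphabetically by surname: Drummond before Haddad before Nguyen before Sorensen before Szabo.
Order: Whitfield, Drummond, Haddad, Nguyen, Sorensen, Szabo, Okonkwo.

Sorensen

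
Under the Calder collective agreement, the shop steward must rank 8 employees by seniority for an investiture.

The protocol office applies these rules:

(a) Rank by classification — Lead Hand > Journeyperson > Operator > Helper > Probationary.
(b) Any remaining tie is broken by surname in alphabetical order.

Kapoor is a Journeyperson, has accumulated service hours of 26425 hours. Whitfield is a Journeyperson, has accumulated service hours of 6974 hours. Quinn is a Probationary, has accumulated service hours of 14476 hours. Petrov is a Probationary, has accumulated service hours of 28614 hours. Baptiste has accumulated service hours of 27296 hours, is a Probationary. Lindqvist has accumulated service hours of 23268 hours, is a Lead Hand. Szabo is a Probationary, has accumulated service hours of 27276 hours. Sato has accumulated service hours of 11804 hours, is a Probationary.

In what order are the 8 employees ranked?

Lindqvist, Kapoor, Whitfield, Baptiste, Petrov, Quinn, Sato, Szabo

By classification: Lindqvist (Lead Hand); then Kapoor and Whitfield (Journeyperson); then Baptiste, Petrov, Quinn, Sato and Szabo (Probationary).
Among Kapoor and Whitfield, alphabetically by surname: Kapoor before Whitfield.
Among Baptiste, Petrov, Quinn, Sato and Szabo, alphabetically by surname: Baptiste before Petrov before Quinn before Sato before Szabo.
Full order: Lindqvist, Kapoor, Whitfield, Baptiste, Petrov, Quinn, Sato, Szabo.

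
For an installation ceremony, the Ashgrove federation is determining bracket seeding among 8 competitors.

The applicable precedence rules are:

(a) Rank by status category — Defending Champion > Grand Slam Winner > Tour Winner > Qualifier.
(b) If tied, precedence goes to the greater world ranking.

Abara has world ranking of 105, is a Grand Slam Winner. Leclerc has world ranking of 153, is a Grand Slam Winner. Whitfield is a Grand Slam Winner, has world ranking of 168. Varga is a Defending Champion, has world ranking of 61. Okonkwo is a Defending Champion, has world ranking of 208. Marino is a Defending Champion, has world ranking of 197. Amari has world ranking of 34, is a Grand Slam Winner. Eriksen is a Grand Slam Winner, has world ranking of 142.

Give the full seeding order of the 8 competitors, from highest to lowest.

By status category: Okonkwo, Marino and Varga (Defending Champion); then Whitfield, Leclerc, Eriksen, Abara and Amari (Grand Slam Winner).
Among Okonkwo, Marino and Varga, by world ranking (higher first): Okonkwo (208) before Marino (197) before Varga (61).
Among Whitfield, Leclerc, Eriksen, Abara and Amari, by world ranking (higher first): Whitfield (168) before Leclerc (153) before Eriksen (142) before Abara (105) before Amari (34).
Full order: Okonkwo, Marino, Varga, Whitfield, Leclerc, Eriksen, Abara, Amari.

Okonkwo, Marino, Varga, Whitfield, Leclerc, Eriksen, Abara, Amari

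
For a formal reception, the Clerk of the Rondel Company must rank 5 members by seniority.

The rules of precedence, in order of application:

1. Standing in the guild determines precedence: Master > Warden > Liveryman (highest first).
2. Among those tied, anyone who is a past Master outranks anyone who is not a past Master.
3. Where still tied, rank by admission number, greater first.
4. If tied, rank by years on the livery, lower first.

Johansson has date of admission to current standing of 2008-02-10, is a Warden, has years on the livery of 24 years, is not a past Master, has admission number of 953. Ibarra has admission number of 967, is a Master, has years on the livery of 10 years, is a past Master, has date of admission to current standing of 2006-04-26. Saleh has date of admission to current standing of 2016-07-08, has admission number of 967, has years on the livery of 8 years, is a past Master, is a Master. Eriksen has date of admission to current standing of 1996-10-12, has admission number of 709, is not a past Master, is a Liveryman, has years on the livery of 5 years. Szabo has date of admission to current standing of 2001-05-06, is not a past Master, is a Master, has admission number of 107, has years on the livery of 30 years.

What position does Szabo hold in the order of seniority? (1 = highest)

By standing in the guild: Saleh, Ibarra and Szabo (Master); then Johansson (Warden); then Eriksen (Liveryman).
Among Saleh, Ibarra and Szabo, a past Master before not a past Master: Saleh and Ibarra (a past Master) before Szabo (not a past Master).
Saleh and Ibarra both have admission number 967, so the next rule applies.
Among Saleh and Ibarra, by years on the livery (lower first): Saleh (8 years) before Ibarra (10 years).
Order: Saleh, Ibarra, Szabo, Johansson, Eriksen. So position 3.

3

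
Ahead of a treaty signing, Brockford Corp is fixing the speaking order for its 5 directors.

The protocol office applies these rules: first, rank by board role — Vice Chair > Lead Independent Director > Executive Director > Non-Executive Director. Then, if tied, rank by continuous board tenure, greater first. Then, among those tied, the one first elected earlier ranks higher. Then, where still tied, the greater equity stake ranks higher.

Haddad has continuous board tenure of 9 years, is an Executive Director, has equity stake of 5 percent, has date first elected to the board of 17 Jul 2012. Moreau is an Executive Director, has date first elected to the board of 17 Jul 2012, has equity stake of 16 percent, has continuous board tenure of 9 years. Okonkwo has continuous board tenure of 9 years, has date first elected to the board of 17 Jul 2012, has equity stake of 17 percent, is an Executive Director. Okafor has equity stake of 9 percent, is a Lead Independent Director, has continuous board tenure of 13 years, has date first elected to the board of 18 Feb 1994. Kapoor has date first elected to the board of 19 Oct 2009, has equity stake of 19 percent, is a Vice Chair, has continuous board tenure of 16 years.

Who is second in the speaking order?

Okafor

By board role: Kapoor (Vice Chair); then Okafor (Lead Independent Director); then Okonkwo, Moreau and Haddad (Executive Director).
Okonkwo, Moreau and Haddad all have continuous board tenure 9 years, so the next rule applies.
Okonkwo, Moreau and Haddad all have date first elected to the board 17 Jul 2012, so the next rule applies.
Among Okonkwo, Moreau and Haddad, by equity stake (higher first): Okonkwo (17 percent) before Moreau (16 percent) before Haddad (5 percent).
Order: Kapoor, Okafor, Okonkwo, Moreau, Haddad.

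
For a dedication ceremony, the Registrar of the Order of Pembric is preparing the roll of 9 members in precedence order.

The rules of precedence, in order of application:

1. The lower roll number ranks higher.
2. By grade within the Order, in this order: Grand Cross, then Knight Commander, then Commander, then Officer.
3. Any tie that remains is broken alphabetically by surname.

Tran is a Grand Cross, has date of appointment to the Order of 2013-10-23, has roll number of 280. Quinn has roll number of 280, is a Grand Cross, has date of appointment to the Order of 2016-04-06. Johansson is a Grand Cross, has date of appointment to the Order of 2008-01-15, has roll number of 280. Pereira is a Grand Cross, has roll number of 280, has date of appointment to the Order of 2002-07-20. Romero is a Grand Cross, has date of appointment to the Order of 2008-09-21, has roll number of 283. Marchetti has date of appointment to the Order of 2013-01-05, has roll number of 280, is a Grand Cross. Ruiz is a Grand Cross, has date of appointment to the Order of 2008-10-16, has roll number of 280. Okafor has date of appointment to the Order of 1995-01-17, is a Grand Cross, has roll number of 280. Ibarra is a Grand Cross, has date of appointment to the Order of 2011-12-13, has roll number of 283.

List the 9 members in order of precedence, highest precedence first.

Johansson, Marchetti, Okafor, Pereira, Quinn, Ruiz, Tran, Ibarra, Romero

By roll number (lower first): Johansson, Marchetti, Okafor, Pereira, Quinn, Ruiz and Tran (each 280); then Ibarra and Romero (both 283).
Johansson, Marchetti, Okafor, Pereira, Quinn, Ruiz and Tran are each Grand Cross, so the next rule applies.
Among Johansson, Marchetti, Okafor, Pereira, Quinn, Ruiz and Tran, alphabetically by surname: Johansson before Marchetti before Okafor before Pereira before Quinn before Ruiz before Tran.
Ibarra and Romero are each Grand Cross, so the next rule applies.
Among Ibarra and Romero, alphabetically by surname: Ibarra before Romero.
Full order: Johansson, Marchetti, Okafor, Pereira, Quinn, Ruiz, Tran, Ibarra, Romero.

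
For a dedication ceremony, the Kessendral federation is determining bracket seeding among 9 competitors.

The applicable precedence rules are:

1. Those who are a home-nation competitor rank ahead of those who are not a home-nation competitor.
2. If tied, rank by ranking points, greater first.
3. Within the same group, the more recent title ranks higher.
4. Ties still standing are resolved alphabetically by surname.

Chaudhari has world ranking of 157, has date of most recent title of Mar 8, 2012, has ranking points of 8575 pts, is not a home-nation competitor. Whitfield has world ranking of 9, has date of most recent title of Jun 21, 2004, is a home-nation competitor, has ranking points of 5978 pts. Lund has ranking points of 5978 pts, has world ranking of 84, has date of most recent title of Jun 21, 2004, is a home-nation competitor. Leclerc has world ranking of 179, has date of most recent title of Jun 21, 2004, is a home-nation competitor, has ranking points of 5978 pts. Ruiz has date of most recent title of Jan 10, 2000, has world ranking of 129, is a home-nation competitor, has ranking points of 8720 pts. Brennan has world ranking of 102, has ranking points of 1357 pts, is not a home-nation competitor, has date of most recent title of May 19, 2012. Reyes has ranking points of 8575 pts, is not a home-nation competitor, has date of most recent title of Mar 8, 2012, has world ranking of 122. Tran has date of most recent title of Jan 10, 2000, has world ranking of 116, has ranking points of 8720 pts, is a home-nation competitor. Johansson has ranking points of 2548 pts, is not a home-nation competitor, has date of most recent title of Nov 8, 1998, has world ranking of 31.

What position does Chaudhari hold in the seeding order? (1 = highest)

By the first rule: Ruiz, Tran, Leclerc, Lund and Whitfield (each a home-nation competitor); then Chaudhari, Reyes, Johansson and Brennan (each not a home-nation competitor).
Among Ruiz, Tran, Leclerc, Lund and Whitfield, by ranking points (higher first): Ruiz and Tran (8720 pts) before Leclerc, Lund and Whitfield (5978 pts).
Ruiz and Tran both have date of most recent title Jan 10, 2000, so the next rule applies.
Among Ruiz and Tran, alphabetically by surname: Ruiz before Tran.
Leclerc, Lund and Whitfield all have date of most recent title Jun 21, 2004, so the next rule applies.
Among Leclerc, Lund and Whitfield, alphabetically by surname: Leclerc before Lund before Whitfield.
Among Chaudhari, Reyes, Johansson and Brennan, by ranking points (higher first): Chaudhari and Reyes (8575 pts) before Johansson (2548 pts) before Brennan (1357 pts).
Chaudhari and Reyes both have date of most recent title Mar 8, 2012, so the next rule applies.
Among Chaudhari and Reyes, alphabetically by surname: Chaudhari before Reyes.
Order: Ruiz, Tran, Leclerc, Lund, Whitfield, Chaudhari, Reyes, Johansson, Brennan. So position 6.

6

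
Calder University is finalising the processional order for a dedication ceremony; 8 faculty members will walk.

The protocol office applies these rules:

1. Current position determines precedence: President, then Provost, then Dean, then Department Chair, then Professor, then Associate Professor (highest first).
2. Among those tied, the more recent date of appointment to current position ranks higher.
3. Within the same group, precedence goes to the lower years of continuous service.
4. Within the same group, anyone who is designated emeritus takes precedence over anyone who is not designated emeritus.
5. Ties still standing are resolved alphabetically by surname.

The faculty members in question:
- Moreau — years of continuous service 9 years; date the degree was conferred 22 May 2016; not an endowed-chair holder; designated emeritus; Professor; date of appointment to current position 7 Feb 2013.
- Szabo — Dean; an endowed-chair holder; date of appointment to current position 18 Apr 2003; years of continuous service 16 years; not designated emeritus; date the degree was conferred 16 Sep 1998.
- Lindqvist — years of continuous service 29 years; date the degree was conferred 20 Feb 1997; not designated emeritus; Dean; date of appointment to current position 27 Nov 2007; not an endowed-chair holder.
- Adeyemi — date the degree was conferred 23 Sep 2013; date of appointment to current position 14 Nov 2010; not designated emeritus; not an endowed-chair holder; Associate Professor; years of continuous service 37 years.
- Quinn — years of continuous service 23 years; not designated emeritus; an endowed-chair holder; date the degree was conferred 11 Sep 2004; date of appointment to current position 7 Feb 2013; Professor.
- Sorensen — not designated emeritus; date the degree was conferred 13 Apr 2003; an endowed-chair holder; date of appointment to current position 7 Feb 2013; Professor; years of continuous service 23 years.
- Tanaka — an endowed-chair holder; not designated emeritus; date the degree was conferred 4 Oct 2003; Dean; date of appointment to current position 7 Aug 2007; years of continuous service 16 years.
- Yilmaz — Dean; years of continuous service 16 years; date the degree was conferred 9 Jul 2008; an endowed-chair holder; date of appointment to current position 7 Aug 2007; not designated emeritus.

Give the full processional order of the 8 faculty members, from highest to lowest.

Lindqvist, Tanaka, Yilmaz, Szabo, Moreau, Quinn, Sorensen, Adeyemi

By current position: Lindqvist, Tanaka, Yilmaz and Szabo (Dean); then Moreau, Quinn and Sorensen (Professor); then Adeyemi (Associate Professor).
Among Lindqvist, Tanaka, Yilmaz and Szabo, by date of appointment to current position (later first): Lindqvist (27 Nov 2007) before Tanaka and Yilmaz (7 Aug 2007) before Szabo (18 Apr 2003).
Tanaka and Yilmaz both have years of continuous service 16 years, so the next rule applies.
Tanaka and Yilmaz are each not designated emeritus, so the next rule applies.
Among Tanaka and Yilmaz, alphabetically by surname: Tanaka before Yilmaz.
Moreau, Quinn and Sorensen all have date of appointment to current position 7 Feb 2013, so the next rule applies.
Among Moreau, Quinn and Sorensen, by years of continuous service (lower first): Moreau (9 years) before Quinn and Sorensen (23 years).
Quinn and Sorensen are each not designated emeritus, so the next rule applies.
Among Quinn and Sorensen, alphabetically by surname: Quinn before Sorensen.
Full order: Lindqvist, Tanaka, Yilmaz, Szabo, Moreau, Quinn, Sorensen, Adeyemi.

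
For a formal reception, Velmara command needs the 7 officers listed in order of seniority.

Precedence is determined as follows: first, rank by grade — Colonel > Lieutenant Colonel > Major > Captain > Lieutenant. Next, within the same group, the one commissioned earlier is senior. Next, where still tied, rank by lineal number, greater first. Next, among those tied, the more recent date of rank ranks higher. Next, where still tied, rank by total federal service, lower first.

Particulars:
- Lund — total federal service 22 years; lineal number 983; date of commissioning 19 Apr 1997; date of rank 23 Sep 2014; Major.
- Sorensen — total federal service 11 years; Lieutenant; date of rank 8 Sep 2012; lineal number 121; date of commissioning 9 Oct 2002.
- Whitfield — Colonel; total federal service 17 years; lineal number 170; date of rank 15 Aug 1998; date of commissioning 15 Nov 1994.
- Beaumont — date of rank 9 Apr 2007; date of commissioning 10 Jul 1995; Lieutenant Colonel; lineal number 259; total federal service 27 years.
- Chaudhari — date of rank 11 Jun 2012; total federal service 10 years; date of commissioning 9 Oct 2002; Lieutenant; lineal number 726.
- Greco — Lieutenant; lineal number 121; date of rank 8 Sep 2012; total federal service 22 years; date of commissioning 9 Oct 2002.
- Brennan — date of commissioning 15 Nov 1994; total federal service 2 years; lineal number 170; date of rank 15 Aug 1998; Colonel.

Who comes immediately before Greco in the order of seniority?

Sorensen

By grade: Brennan and Whitfield (Colonel); then Beaumont (Lieutenant Colonel); then Lund (Major); then Chaudhari, Sorensen and Greco (Lieutenant).
Brennan and Whitfield both have date of commissioning 15 Nov 1994, so the next rule applies.
Brennan and Whitfield both have lineal number 170, so the next rule applies.
Brennan and Whitfield both have date of rank 15 Aug 1998, so the next rule applies.
Among Brennan and Whitfield, by total federal service (lower first): Brennan (2 years) before Whitfield (17 years).
Chaudhari, Sorensen and Greco all have date of commissioning 9 Oct 2002, so the next rule applies.
Among Chaudhari, Sorensen and Greco, by lineal number (higher first): Chaudhari (726) before Sorensen and Greco (121).
Sorensen and Greco both have date of rank 8 Sep 2012, so the next rule applies.
Among Sorensen and Greco, by total federal service (lower first): Sorensen (11 years) before Greco (22 years).
Order: Brennan, Whitfield, Beaumont, Lund, Chaudhari, Sorensen, Greco.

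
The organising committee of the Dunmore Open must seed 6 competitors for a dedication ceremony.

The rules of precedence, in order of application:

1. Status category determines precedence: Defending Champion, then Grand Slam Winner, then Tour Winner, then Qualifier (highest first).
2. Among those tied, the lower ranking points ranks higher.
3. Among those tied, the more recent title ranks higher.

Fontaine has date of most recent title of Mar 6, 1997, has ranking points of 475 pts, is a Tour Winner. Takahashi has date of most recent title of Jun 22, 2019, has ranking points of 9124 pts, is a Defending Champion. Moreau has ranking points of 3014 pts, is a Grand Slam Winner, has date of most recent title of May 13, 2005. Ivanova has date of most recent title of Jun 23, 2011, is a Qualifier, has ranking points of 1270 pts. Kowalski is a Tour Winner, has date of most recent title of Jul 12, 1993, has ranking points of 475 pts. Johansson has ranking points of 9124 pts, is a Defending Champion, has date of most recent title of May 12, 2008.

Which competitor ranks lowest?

By status category: Takahashi and Johansson (Defending Champion); then Moreau (Grand Slam Winner); then Fontaine and Kowalski (Tour Winner); then Ivanova (Qualifier).
Takahashi and Johansson both have ranking points 9124 pts, so the next rule applies.
Among Takahashi and Johansson, by date of most recent title (later first): Takahashi (Jun 22, 2019) before Johansson (May 12, 2008).
Fontaine and Kowalski both have ranking points 475 pts, so the next rule applies.
Among Fontaine and Kowalski, by date of most recent title (later first): Fontaine (Mar 6, 1997) before Kowalski (Jul 12, 1993).
Order: Takahashi, Johansson, Moreau, Fontaine, Kowalski, Ivanova.

Ivanova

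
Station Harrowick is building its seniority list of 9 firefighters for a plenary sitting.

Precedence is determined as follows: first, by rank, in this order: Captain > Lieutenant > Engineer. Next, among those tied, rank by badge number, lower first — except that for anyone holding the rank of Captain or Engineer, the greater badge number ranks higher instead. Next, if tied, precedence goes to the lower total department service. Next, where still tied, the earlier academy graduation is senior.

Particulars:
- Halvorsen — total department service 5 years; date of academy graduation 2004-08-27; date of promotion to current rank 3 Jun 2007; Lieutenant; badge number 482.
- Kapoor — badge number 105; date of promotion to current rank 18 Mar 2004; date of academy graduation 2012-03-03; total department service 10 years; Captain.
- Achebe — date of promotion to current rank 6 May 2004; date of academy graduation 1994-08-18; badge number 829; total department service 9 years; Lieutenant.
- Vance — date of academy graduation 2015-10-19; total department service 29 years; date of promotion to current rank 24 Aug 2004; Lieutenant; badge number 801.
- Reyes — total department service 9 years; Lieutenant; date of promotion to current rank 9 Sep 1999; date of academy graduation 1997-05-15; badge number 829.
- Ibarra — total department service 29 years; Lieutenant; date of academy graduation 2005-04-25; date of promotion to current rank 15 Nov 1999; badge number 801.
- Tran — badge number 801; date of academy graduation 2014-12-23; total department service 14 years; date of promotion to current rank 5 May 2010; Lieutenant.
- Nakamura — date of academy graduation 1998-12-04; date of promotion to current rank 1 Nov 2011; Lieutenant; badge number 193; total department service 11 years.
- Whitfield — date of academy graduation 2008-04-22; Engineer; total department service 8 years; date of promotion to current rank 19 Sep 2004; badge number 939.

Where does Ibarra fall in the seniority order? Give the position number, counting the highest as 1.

5

By rank: Kapoor (Captain); then Nakamura, Halvorsen, Tran, Ibarra, Vance, Achebe and Reyes (Lieutenant); then Whitfield (Engineer).
Among Nakamura, Halvorsen, Tran, Ibarra, Vance, Achebe and Reyes, by badge number (lower first): Nakamura (193) before Halvorsen (482) before Tran, Ibarra and Vance (801) before Achebe and Reyes (829).
Among Tran, Ibarra and Vance, by total department service (lower first): Tran (14 years) before Ibarra and Vance (29 years).
Among Ibarra and Vance, by date of academy graduation (earlier first): Ibarra (2005-04-25) before Vance (2015-10-19).
Achebe and Reyes both have total department service 9 years, so the next rule applies.
Among Achebe and Reyes, by date of academy graduation (earlier first): Achebe (1994-08-18) before Reyes (1997-05-15).
Order: Kapoor, Nakamura, Halvorsen, Tran, Ibarra, Vance, Achebe, Reyes, Whitfield. So position 5.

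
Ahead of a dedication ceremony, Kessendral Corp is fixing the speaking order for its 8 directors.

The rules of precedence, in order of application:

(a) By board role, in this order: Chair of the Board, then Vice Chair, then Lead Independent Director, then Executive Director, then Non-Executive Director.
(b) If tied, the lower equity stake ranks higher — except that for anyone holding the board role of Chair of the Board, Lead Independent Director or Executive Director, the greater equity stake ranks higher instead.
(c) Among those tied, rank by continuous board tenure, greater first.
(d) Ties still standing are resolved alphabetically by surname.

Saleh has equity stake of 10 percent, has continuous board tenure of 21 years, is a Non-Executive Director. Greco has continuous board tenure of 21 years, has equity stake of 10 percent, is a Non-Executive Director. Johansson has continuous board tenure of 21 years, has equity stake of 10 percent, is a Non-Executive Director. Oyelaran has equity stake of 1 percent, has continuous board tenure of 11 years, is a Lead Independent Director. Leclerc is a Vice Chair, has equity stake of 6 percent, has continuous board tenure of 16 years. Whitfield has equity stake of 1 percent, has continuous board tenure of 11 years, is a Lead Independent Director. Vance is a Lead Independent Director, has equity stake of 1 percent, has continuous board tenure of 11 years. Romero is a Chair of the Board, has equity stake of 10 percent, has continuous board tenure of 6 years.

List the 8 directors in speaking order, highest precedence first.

Romero, Leclerc, Oyelaran, Vance, Whitfield, Greco, Johansson, Saleh

By board role: Romero (Chair of the Board); then Leclerc (Vice Chair); then Oyelaran, Vance and Whitfield (Lead Independent Director); then Greco, Johansson and Saleh (Non-Executive Director).
Oyelaran, Vance and Whitfield all have equity stake 1 percent, so the next rule applies.
Oyelaran, Vance and Whitfield all have continuous board tenure 11 years, so the next rule applies.
Among Oyelaran, Vance and Whitfield, alphabetically by surname: Oyelaran before Vance before Whitfield.
Greco, Johansson and Saleh all have equity stake 10 percent, so the next rule applies.
Greco, Johansson and Saleh all have continuous board tenure 21 years, so the next rule applies.
Among Greco, Johansson and Saleh, alphabetically by surname: Greco before Johansson before Saleh.
Full order: Romero, Leclerc, Oyelaran, Vance, Whitfield, Greco, Johansson, Saleh.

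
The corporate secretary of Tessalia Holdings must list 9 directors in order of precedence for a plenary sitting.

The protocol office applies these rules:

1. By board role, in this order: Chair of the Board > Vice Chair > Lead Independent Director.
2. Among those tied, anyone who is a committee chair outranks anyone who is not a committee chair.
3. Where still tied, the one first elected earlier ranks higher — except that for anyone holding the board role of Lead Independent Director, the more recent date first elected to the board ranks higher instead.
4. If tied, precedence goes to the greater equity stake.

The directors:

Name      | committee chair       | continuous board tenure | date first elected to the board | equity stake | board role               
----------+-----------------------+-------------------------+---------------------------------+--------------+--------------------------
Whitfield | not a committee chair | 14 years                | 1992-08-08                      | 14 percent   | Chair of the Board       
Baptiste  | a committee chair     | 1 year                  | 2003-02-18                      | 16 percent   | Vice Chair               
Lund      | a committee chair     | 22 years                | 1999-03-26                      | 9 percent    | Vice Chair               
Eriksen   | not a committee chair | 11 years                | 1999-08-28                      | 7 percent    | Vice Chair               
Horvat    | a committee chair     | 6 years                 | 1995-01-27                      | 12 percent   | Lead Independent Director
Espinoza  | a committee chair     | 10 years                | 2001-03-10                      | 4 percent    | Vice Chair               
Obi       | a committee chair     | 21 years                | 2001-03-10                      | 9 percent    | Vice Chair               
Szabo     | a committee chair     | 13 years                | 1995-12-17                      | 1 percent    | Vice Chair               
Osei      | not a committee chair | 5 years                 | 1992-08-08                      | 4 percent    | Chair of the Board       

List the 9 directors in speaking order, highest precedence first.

Whitfield, Osei, Szabo, Lund, Obi, Espinoza, Baptiste, Eriksen, Horvat

By board role: Whitfield and Osei (Chair of the Board); then Szabo, Lund, Obi, Espinoza, Baptiste and Eriksen (Vice Chair); then Horvat (Lead Independent Director).
Whitfield and Osei are each not a committee chair, so the next rule applies.
Whitfield and Osei both have date first elected to the board 1992-08-08, so the next rule applies.
Among Whitfield and Osei, by equity stake (higher first): Whitfield (14 percent) before Osei (4 percent).
Among Szabo, Lund, Obi, Espinoza, Baptiste and Eriksen, a committee chair before not a committee chair: Szabo, Lund, Obi, Espinoza and Baptiste (a committee chair) before Eriksen (not a committee chair).
Among Szabo, Lund, Obi, Espinoza and Baptiste, by date first elected to the board (earlier first): Szabo (1995-12-17) before Lund (1999-03-26) before Obi and Espinoza (2001-03-10) before Baptiste (2003-02-18).
Among Obi and Espinoza, by equity stake (higher first): Obi (9 percent) before Espinoza (4 percent).
Full order: Whitfield, Osei, Szabo, Lund, Obi, Espinoza, Baptiste, Eriksen, Horvat.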